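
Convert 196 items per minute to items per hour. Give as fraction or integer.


Converting from per minute to per hour
Rate = 196 items per minute
Multiply by 60: 196 * 60
= 11760 items per hour

11760


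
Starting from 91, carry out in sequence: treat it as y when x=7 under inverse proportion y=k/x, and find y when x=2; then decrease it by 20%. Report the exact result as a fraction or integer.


Start with 91.
Step 1: Inverse prop: k = (91)*7; new y = k/2 = 91*7/2 = 637/2
Step 2: Decrease by 20%: 637/2 * 80/100 = 1274/5
Final result = 1274/5

1274/5


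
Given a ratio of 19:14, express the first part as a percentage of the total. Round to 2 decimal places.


Total parts = 19 + 14 = 33
First part fraction = 19/33
Percentage = (19/33) * 100
= 0.575758 * 100
= 57.58%

57.58


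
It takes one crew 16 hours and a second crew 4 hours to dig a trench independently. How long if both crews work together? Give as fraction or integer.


Rate of A = 1/16 job per hour
Rate of B = 1/4 job per hour
Combined rate = 1/16 + 1/4
Find common denominator: (4 + 16)/(16*4) = 20/64
Combined rate = 5/16 job per hour
Time together = 1 / (5/16) = 16/5 hours

16/5


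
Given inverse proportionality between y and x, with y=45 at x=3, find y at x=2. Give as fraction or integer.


Inverse proportion: y = k/x
Find k: k = 3 * 45 = 135
Compute y at x=2: y = 135/2
y = 135/2

135/2


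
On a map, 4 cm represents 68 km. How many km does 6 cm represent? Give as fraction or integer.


Map scale: 4 cm = 68 km
Measured distance on map = 6 cm
Set up proportion: 6 * 68 / 4
= 408 / 4
= 102 km

102


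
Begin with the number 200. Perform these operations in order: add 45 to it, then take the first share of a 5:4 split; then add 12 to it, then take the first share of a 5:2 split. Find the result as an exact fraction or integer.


Start with 200.
Step 1: Add 45: 200+45=245; split 5:4 first = 245*5/9 = 1225/9
Step 2: Add 12: 1225/9+12=1333/9; split 5:2 first = 1333/9*5/7 = 6665/63
Final result = 6665/63

6665/63


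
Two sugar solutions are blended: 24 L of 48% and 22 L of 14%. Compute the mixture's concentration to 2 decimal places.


Solute in mixture 1 = 48% of 24 L = 24*48/100 = 288/25 L
Solute in mixture 2 = 14% of 22 L = 22*14/100 = 77/25 L
Total solute = 288/25 + 77/25 = 73/5 L
Total volume = 24 + 22 = 46 L
Final concentration = 73/5/46 * 100 = 31.74%

31.74


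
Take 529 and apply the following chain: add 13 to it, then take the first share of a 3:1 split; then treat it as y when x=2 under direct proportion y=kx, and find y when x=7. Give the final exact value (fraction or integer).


Start with 529.
Step 1: Add 13: 529+13=542; split 3:1 first = 542*3/4 = 813/2
Step 2: Direct prop: k = (813/2)/2; new y = k*7 = 813/2*7/2 = 5691/4
Final result = 5691/4

5691/4


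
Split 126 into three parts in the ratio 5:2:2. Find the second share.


Ratio = 5:2:2
Total parts = 5 + 2 + 2 = 9
Value per part = 126 / 9 = 14
First share = 5 * 14 = 70
Middle share = 2 * 14 = 28
Third share = 2 * 14 = 28

28


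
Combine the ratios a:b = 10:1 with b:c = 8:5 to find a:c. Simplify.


Given a:b = 10:1 and b:c = 8:5
Make b consistent. Multiply first ratio by 8: a:b = 80:8
Multiply second ratio by 1: b:c = 8:5
Now b = 8 in both, so a:b:c = 80:8:5
Therefore a:c = 80:5
Simplify by GCD: a:c = 16:1

16:1


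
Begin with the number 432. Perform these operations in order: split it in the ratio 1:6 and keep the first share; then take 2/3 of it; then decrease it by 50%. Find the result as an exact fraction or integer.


Start with 432.
Step 1: Split 1:6, first share = 432 * 1/7 = 432/7
Step 2: Take 2/3: 432/7 * 2/3 = 288/7
Step 3: Decrease by 50%: 288/7 * 50/100 = 144/7
Final result = 144/7

144/7


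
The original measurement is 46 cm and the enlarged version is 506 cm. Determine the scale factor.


Original length = 46 cm
Scaled length = 506 cm
Scale factor = 506 / 46
= 11

11


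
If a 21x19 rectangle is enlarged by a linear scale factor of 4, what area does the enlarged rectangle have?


Original dimensions: 21 x 19
Enlargement factor = 4
New width = 21 * 4 = 84
New height = 19 * 4 = 76
New area = 84 * 76 = 6384

6384


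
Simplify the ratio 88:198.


Find GCD(88, 198)
GCD = 22
Divide both by 22: 88/22 = 4, 198/22 = 9
Simplified ratio = 4:9

4:9


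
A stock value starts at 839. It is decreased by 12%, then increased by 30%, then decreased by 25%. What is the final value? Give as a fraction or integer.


Start: 839
Step 1: decrease by 12% => multiply by 88/100
  839 * 88/100 = 18458/25
Step 2: increase by 30% => multiply by 130/100
  18458/25 * 130/100 = 119977/125
Step 3: decrease by 25% => multiply by 75/100
  119977/125 * 75/100 = 359931/500
Final value = 359931/500

359931/500


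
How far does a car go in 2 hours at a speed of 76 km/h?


Using distance = speed * time
Speed = 76 km/h
Time = 2 hours
Distance = 76 * 2
= 152 km

152


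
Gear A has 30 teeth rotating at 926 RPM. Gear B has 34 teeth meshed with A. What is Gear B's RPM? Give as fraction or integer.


Gear ratio: teeth_A * RPM_A = teeth_B * RPM_B
30 * 926 = 34 * RPM_B
27780 = 34 * RPM_B
RPM_B = 27780 / 34
RPM_B = 13890/17

13890/17


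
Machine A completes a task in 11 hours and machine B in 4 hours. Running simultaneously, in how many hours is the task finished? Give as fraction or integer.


Rate of A = 1/11 job per hour
Rate of B = 1/4 job per hour
Combined rate = 1/11 + 1/4
Find common denominator: (4 + 11)/(11*4) = 15/44
Combined rate = 15/44 job per hour
Time together = 1 / (15/44) = 44/15 hours

44/15


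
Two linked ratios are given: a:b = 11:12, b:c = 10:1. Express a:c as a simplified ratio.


Given a:b = 11:12 and b:c = 10:1
Make b consistent. Multiply first ratio by 10: a:b = 110:120
Multiply second ratio by 12: b:c = 120:12
Now b = 120 in both, so a:b:c = 110:120:12
Therefore a:c = 110:12
Simplify by GCD: a:c = 55:6

55:6


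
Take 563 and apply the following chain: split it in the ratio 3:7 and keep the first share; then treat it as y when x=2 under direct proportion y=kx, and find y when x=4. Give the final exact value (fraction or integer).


Start with 563.
Step 1: Split 3:7, first share = 563 * 3/10 = 1689/10
Step 2: Direct prop: k = (1689/10)/2; new y = k*4 = 1689/10*4/2 = 1689/5
Final result = 1689/5

1689/5


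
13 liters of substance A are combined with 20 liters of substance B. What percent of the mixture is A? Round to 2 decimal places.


Volume of A = 13 L
Volume of B = 20 L
Total volume = 13 + 20 = 33 L
Percentage of A = (13/33) * 100
= 39.39%

39.39


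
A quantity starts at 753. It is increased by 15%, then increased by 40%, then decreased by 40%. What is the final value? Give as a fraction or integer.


Start: 753
Step 1: increase by 15% => multiply by 115/100
  753 * 115/100 = 17319/20
Step 2: increase by 40% => multiply by 140/100
  17319/20 * 140/100 = 121233/100
Step 3: decrease by 40% => multiply by 60/100
  121233/100 * 60/100 = 363699/500
Final value = 363699/500

363699/500


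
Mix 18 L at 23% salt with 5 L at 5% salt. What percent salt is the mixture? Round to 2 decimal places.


Solute in mixture 1 = 23% of 18 L = 18*23/100 = 207/50 L
Solute in mixture 2 = 5% of 5 L = 5*5/100 = 1/4 L
Total solute = 207/50 + 1/4 = 439/100 L
Total volume = 18 + 5 = 23 L
Final concentration = 439/100/23 * 100 = 19.09%

19.09


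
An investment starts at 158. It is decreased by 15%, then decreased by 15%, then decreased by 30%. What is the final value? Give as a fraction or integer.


Start: 158
Step 1: decrease by 15% => multiply by 85/100
  158 * 85/100 = 1343/10
Step 2: decrease by 15% => multiply by 85/100
  1343/10 * 85/100 = 22831/200
Step 3: decrease by 30% => multiply by 70/100
  22831/200 * 70/100 = 159817/2000
Final value = 159817/2000

159817/2000


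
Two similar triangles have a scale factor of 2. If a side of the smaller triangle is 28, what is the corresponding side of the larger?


Similar triangles have proportional sides
Scale factor = 2
Smaller side = 28
Corresponding larger side = 28 * 2
= 56

56


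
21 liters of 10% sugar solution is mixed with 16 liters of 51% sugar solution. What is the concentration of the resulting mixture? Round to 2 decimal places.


Solute in mixture 1 = 10% of 21 L = 21*10/100 = 21/10 L
Solute in mixture 2 = 51% of 16 L = 16*51/100 = 204/25 L
Total solute = 21/10 + 204/25 = 513/50 L
Total volume = 21 + 16 = 37 L
Final concentration = 513/50/37 * 100 = 27.73%

27.73


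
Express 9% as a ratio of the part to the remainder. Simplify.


Part = 9%, Remainder = 91%
Ratio = 9:91
GCD(9, 91) = 1
Simplify: 9:91 = 9:91

9:91


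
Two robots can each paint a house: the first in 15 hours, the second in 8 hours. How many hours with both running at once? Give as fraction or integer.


Rate of A = 1/15 job per hour
Rate of B = 1/8 job per hour
Combined rate = 1/15 + 1/8
Find common denominator: (8 + 15)/(15*8) = 23/120
Combined rate = 23/120 job per hour
Time together = 1 / (23/120) = 120/23 hours

120/23


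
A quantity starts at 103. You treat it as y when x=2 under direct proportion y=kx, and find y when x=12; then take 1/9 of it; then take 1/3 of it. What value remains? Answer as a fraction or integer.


Start with 103.
Step 1: Direct prop: k = (103)/2; new y = k*12 = 103*12/2 = 618
Step 2: Take 1/9: 618 * 1/9 = 206/3
Step 3: Take 1/3: 206/3 * 1/3 = 206/9
Final result = 206/9

206/9


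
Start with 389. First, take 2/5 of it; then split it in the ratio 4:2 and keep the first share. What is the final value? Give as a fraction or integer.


Start with 389.
Step 1: Take 2/5: 389 * 2/5 = 778/5
Step 2: Split 4:2, first share = 778/5 * 4/6 = 1556/15
Final result = 1556/15

1556/15


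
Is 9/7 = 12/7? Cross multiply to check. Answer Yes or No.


Cross multiply to check 9/7 = 12/7
Left cross product: 9 * 7 = 63
Right cross product: 7 * 12 = 84
63 != 84
Not equal, so proportions differ => No

No


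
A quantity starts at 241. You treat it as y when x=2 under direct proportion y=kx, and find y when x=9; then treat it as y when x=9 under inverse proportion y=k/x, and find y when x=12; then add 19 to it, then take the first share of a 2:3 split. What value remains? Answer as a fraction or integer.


Start with 241.
Step 1: Direct prop: k = (241)/2; new y = k*9 = 241*9/2 = 2169/2
Step 2: Inverse prop: k = (2169/2)*9; new y = k/12 = 2169/2*9/12 = 6507/8
Step 3: Add 19: 6507/8+19=6659/8; split 2:3 first = 6659/8*2/5 = 6659/20
Final result = 6659/20

6659/20


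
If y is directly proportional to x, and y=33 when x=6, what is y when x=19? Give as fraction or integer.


Direct proportion: y = kx
Find k: k = 33/6 = 11/2
Compute y at x=19: y = 11/2 * 19
y = 209/2

209/2


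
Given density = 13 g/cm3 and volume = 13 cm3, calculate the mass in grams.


Using mass = density * volume
Density = 13 g/cm3
Volume = 13 cm3
Mass = 13 * 13
= 169 g

169


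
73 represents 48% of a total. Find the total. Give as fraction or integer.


Given: 73 is 48% of the whole
Set up: 73 = 48/100 * whole
whole = 73 * 100 / 48
whole = 7300 / 48
whole = 1825/12

1825/12


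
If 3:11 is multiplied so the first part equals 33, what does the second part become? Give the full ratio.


Original ratio: 3:11
First term target: 33
Scale factor = 33 / 3 = 11
Multiply second term: 11 * 11 = 121
Equivalent ratio = 33:121

33:121


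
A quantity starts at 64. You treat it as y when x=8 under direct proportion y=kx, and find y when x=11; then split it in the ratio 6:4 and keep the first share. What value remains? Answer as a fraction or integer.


Start with 64.
Step 1: Direct prop: k = (64)/8; new y = k*11 = 64*11/8 = 88
Step 2: Split 6:4, first share = 88 * 6/10 = 264/5
Final result = 264/5

264/5


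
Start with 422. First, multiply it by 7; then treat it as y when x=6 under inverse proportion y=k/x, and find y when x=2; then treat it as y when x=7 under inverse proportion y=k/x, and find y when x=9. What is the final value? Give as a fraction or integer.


Start with 422.
Step 1: Multiply by 7: 422 * 7 = 2954
Step 2: Inverse prop: k = (2954)*6; new y = k/2 = 2954*6/2 = 8862
Step 3: Inverse prop: k = (8862)*7; new y = k/9 = 8862*7/9 = 20678/3
Final result = 20678/3

20678/3


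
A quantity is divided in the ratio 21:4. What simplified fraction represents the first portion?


Total parts = 21 + 4 = 25
First part fraction = 21/25
Simplify: 21/25 = 21/25

21/25


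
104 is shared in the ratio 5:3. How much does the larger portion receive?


Total parts = 5 + 3 = 8
Value per part = 104 / 8 = 13
First share = 5 * 13 = 65
Second share = 3 * 13 = 39
Larger share = 65

65


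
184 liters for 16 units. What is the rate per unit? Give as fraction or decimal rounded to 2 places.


Total liters = 184
Number of units = 16
Unit rate = 184 / 16
= 11.50 liters per unit

11.50


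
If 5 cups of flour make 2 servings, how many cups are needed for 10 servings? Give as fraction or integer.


Original: 5 cups for 2 servings
Target servings = 10
Scaling factor = 10/2
New amount = 5 * 10/2
= 50/2
= 25 cups

25


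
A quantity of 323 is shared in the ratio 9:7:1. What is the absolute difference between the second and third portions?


Total parts = 9 + 7 + 1 = 17
Value per part = 323 / 17 = 19
Shares: 9*19=171, 7*19=133, 1*19=19
Second share = 133, third share = 19
Difference = |133 - 19| = 114

114


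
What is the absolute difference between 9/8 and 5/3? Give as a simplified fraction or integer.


Simplify: 9/8 = 9/8 and 5/3 = 5/3
Find common denominator: LCD = 24
Convert: 27/24 and 40/24
Difference = |27 - 40|/24 = 13/24
Simplified = 13/24

13/24


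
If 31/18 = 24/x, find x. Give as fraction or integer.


Setting up: 31/18 = 24/x
Cross multiply: 31 * x = 18 * 24
31x = 432
x = 432/31
x = 432/31

432/31


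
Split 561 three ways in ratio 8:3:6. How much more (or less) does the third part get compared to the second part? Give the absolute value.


Total parts = 8 + 3 + 6 = 17
Value per part = 561 / 17 = 33
Shares: 8*33=264, 3*33=99, 6*33=198
Third share = 198, second share = 99
Difference = |198 - 99| = 99

99


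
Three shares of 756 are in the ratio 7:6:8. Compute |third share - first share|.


Total parts = 7 + 6 + 8 = 21
Value per part = 756 / 21 = 36
Shares: 7*36=252, 6*36=216, 8*36=288
Third share = 288, first share = 252
Difference = |288 - 252| = 36

36


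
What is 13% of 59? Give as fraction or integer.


Compute 13% of 59
Convert percentage: 13% = 13/100
Multiply: 59 * 13/100
= 767/100
= 767/100

767/100


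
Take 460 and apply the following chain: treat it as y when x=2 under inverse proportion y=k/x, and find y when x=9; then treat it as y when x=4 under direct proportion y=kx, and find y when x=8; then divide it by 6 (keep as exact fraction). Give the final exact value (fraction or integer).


Start with 460.
Step 1: Inverse prop: k = (460)*2; new y = k/9 = 460*2/9 = 920/9
Step 2: Direct prop: k = (920/9)/4; new y = k*8 = 920/9*8/4 = 1840/9
Step 3: Divide by 6: 1840/9 / 6 = 920/27
Final result = 920/27

920/27


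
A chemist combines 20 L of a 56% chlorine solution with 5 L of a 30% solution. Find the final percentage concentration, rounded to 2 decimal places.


Solute in mixture 1 = 56% of 20 L = 20*56/100 = 56/5 L
Solute in mixture 2 = 30% of 5 L = 5*30/100 = 3/2 L
Total solute = 56/5 + 3/2 = 127/10 L
Total volume = 20 + 5 = 25 L
Final concentration = 127/10/25 * 100 = 50.80%

50.80


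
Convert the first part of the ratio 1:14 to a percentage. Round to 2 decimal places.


Total parts = 1 + 14 = 15
First part fraction = 1/15
Percentage = (1/15) * 100
= 0.066667 * 100
= 6.67%

6.67


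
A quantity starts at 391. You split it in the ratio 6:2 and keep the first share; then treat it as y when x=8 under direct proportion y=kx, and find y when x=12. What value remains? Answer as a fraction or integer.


Start with 391.
Step 1: Split 6:2, first share = 391 * 6/8 = 1173/4
Step 2: Direct prop: k = (1173/4)/8; new y = k*12 = 1173/4*12/8 = 3519/8
Final result = 3519/8

3519/8


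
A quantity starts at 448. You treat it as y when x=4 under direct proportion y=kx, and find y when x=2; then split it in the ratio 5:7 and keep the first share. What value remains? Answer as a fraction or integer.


Start with 448.
Step 1: Direct prop: k = (448)/4; new y = k*2 = 448*2/4 = 224
Step 2: Split 5:7, first share = 224 * 5/12 = 280/3
Final result = 280/3

280/3


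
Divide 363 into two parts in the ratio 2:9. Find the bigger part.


Total parts = 2 + 9 = 11
Value per part = 363 / 11 = 33
First share = 2 * 33 = 66
Second share = 9 * 33 = 297
Larger share = 297

297


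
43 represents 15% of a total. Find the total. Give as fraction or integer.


Given: 43 is 15% of the whole
Set up: 43 = 15/100 * whole
whole = 43 * 100 / 15
whole = 4300 / 15
whole = 860/3

860/3


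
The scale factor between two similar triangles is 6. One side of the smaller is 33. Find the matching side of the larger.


Similar triangles have proportional sides
Scale factor = 6
Smaller side = 33
Corresponding larger side = 33 * 6
= 198

198


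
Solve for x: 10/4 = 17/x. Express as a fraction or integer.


Setting up: 10/4 = 17/x
Cross multiply: 10 * x = 4 * 17
10x = 68
x = 68/10
x = 34/5

34/5


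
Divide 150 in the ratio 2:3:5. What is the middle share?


Ratio = 2:3:5
Total parts = 2 + 3 + 5 = 10
Value per part = 150 / 10 = 15
First share = 2 * 15 = 30
Middle share = 3 * 15 = 45
Third share = 5 * 15 = 75

45


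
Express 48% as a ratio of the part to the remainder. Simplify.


Part = 48%, Remainder = 52%
Ratio = 48:52
GCD(48, 52) = 4
Simplify: 12:13 = 12:13

12:13


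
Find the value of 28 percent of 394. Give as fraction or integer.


Compute 28% of 394
Convert percentage: 28% = 28/100
Multiply: 394 * 28/100
= 11032/100
= 2758/25

2758/25


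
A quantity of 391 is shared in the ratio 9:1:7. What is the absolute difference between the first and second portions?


Total parts = 9 + 1 + 7 = 17
Value per part = 391 / 17 = 23
Shares: 9*23=207, 1*23=23, 7*23=161
First share = 207, second share = 23
Difference = |207 - 23| = 184

184


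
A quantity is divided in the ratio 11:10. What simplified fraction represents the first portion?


Total parts = 11 + 10 = 21
First part fraction = 11/21
Simplify: 11/21 = 11/21

11/21


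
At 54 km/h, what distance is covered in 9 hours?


Using distance = speed * time
Speed = 54 km/h
Time = 9 hours
Distance = 54 * 9
= 486 km

486


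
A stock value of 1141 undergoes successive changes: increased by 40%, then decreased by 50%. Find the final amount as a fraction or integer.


Start: 1141
Step 1: increase by 40% => multiply by 140/100
  1141 * 140/100 = 7987/5
Step 2: decrease by 50% => multiply by 50/100
  7987/5 * 50/100 = 7987/10
Final value = 7987/10

7987/10


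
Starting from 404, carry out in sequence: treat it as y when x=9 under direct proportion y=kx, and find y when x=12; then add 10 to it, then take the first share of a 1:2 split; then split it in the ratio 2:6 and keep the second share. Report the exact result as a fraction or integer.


Start with 404.
Step 1: Direct prop: k = (404)/9; new y = k*12 = 404*12/9 = 1616/3
Step 2: Add 10: 1616/3+10=1646/3; split 1:2 first = 1646/3*1/3 = 1646/9
Step 3: Split 2:6, second share = 1646/9 * 6/8 = 823/6
Final result = 823/6

823/6


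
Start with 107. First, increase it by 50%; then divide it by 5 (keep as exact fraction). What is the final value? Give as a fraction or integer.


Start with 107.
Step 1: Increase by 50%: 107 * 150/100 = 321/2
Step 2: Divide by 5: 321/2 / 5 = 321/10
Final result = 321/10

321/10


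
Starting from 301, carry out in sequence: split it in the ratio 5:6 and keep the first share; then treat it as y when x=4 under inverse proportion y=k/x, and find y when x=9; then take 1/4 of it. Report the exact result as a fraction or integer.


Start with 301.
Step 1: Split 5:6, first share = 301 * 5/11 = 1505/11
Step 2: Inverse prop: k = (1505/11)*4; new y = k/9 = 1505/11*4/9 = 6020/99
Step 3: Take 1/4: 6020/99 * 1/4 = 1505/99
Final result = 1505/99

1505/99


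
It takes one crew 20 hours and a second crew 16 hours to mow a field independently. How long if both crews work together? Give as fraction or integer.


Rate of A = 1/20 job per hour
Rate of B = 1/16 job per hour
Combined rate = 1/20 + 1/16
Find common denominator: (16 + 20)/(20*16) = 36/320
Combined rate = 9/80 job per hour
Time together = 1 / (9/80) = 80/9 hours

80/9


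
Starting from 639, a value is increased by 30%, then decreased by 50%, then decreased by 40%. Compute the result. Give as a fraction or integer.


Start: 639
Step 1: increase by 30% => multiply by 130/100
  639 * 130/100 = 8307/10
Step 2: decrease by 50% => multiply by 50/100
  8307/10 * 50/100 = 8307/20
Step 3: decrease by 40% => multiply by 60/100
  8307/20 * 60/100 = 24921/100
Final value = 24921/100

24921/100


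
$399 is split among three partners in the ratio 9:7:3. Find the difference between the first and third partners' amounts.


Total parts = 9 + 7 + 3 = 19
Value per part = 399 / 19 = 21
Shares: 9*21=189, 7*21=147, 3*21=63
First share = 189, third share = 63
Difference = |189 - 63| = 126

126


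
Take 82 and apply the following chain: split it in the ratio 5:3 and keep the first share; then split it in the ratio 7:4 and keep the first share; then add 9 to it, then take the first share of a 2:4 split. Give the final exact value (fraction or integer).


Start with 82.
Step 1: Split 5:3, first share = 82 * 5/8 = 205/4
Step 2: Split 7:4, first share = 205/4 * 7/11 = 1435/44
Step 3: Add 9: 1435/44+9=1831/44; split 2:4 first = 1831/44*2/6 = 1831/132
Final result = 1831/132

1831/132


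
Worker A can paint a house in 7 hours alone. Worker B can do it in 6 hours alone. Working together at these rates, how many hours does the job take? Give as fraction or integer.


Rate of A = 1/7 job per hour
Rate of B = 1/6 job per hour
Combined rate = 1/7 + 1/6
Find common denominator: (6 + 7)/(7*6) = 13/42
Combined rate = 13/42 job per hour
Time together = 1 / (13/42) = 42/13 hours

42/13


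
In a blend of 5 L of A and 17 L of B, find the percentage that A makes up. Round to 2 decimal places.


Volume of A = 5 L
Volume of B = 17 L
Total volume = 5 + 17 = 22 L
Percentage of A = (5/22) * 100
= 22.73%

22.73


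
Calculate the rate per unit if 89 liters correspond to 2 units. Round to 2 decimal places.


Total liters = 89
Number of units = 2
Unit rate = 89 / 2
= 44.50 liters per unit

44.50


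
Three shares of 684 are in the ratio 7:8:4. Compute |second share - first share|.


Total parts = 7 + 8 + 4 = 19
Value per part = 684 / 19 = 36
Shares: 7*36=252, 8*36=288, 4*36=144
Second share = 288, first share = 252
Difference = |288 - 252| = 36

36


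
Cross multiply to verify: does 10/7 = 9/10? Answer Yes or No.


Cross multiply to check 10/7 = 9/10
Left cross product: 10 * 10 = 100
Right cross product: 7 * 9 = 63
100 != 63
Not equal, so proportions differ => No

No


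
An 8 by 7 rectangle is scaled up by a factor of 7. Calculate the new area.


Original dimensions: 8 x 7
Enlargement factor = 7
New width = 8 * 7 = 56
New height = 7 * 7 = 49
New area = 56 * 49 = 2744

2744


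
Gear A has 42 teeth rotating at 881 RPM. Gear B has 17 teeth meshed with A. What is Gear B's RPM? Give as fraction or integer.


Gear ratio: teeth_A * RPM_A = teeth_B * RPM_B
42 * 881 = 17 * RPM_B
37002 = 17 * RPM_B
RPM_B = 37002 / 17
RPM_B = 37002/17

37002/17


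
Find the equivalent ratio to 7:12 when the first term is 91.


Original ratio: 7:12
First term target: 91
Scale factor = 91 / 7 = 13
Multiply second term: 12 * 13 = 156
Equivalent ratio = 91:156

91:156


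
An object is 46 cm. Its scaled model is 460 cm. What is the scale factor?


Original length = 46 cm
Scaled length = 460 cm
Scale factor = 460 / 46
= 10

10


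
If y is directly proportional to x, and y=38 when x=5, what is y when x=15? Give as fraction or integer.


Direct proportion: y = kx
Find k: k = 38/5 = 38/5
Compute y at x=15: y = 38/5 * 15
y = 114

114


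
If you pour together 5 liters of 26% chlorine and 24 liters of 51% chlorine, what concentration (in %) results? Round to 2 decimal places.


Solute in mixture 1 = 26% of 5 L = 5*26/100 = 13/10 L
Solute in mixture 2 = 51% of 24 L = 24*51/100 = 306/25 L
Total solute = 13/10 + 306/25 = 677/50 L
Total volume = 5 + 24 = 29 L
Final concentration = 677/50/29 * 100 = 46.69%

46.69


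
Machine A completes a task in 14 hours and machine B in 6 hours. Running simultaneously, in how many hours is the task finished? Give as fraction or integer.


Rate of A = 1/14 job per hour
Rate of B = 1/6 job per hour
Combined rate = 1/14 + 1/6
Find common denominator: (6 + 14)/(14*6) = 20/84
Combined rate = 5/21 job per hour
Time together = 1 / (5/21) = 21/5 hours

21/5


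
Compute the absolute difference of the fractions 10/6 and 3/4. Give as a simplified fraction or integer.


Simplify: 10/6 = 5/3 and 3/4 = 3/4
Find common denominator: LCD = 12
Convert: 20/12 and 9/12
Difference = |20 - 9|/12 = 11/12
Simplified = 11/12

11/12


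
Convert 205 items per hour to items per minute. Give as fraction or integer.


Converting from per hour to per minute
Rate = 205 items per hour
Divide by 60: 205/60
= 41/12 items per minute

41/12


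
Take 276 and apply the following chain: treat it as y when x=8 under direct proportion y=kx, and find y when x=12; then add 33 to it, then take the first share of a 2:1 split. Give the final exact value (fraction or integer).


Start with 276.
Step 1: Direct prop: k = (276)/8; new y = k*12 = 276*12/8 = 414
Step 2: Add 33: 414+33=447; split 2:1 first = 447*2/3 = 298
Final result = 298

298


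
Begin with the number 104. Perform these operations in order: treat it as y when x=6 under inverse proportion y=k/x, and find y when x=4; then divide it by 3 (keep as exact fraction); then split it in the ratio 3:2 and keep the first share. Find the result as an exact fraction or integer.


Start with 104.
Step 1: Inverse prop: k = (104)*6; new y = k/4 = 104*6/4 = 156
Step 2: Divide by 3: 156 / 3 = 52
Step 3: Split 3:2, first share = 52 * 3/5 = 156/5
Final result = 156/5

156/5


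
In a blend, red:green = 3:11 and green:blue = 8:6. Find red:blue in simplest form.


Given a:b = 3:11 and b:c = 8:6
Make b consistent. Multiply first ratio by 8: a:b = 24:88
Multiply second ratio by 11: b:c = 88:66
Now b = 88 in both, so a:b:c = 24:88:66
Therefore a:c = 24:66
Simplify by GCD: a:c = 4:11

4:11


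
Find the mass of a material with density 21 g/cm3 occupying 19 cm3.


Using mass = density * volume
Density = 21 g/cm3
Volume = 19 cm3
Mass = 21 * 19
= 399 g

399


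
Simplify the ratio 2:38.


Find GCD(2, 38)
GCD = 2
Divide both by 2: 2/2 = 1, 38/2 = 19
Simplified ratio = 1:19

1:19


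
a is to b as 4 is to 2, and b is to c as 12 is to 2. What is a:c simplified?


Given a:b = 4:2 and b:c = 12:2
Make b consistent. Multiply first ratio by 12: a:b = 48:24
Multiply second ratio by 2: b:c = 24:4
Now b = 24 in both, so a:b:c = 48:24:4
Therefore a:c = 48:4
Simplify by GCD: a:c = 12:1

12:1


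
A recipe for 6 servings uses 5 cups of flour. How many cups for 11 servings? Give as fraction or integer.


Original: 5 cups for 6 servings
Target servings = 11
Scaling factor = 11/6
New amount = 5 * 11/6
= 55/6
= 55/6 cups

55/6


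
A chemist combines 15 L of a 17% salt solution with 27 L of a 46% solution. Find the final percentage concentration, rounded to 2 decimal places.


Solute in mixture 1 = 17% of 15 L = 15*17/100 = 51/20 L
Solute in mixture 2 = 46% of 27 L = 27*46/100 = 621/50 L
Total solute = 51/20 + 621/50 = 1497/100 L
Total volume = 15 + 27 = 42 L
Final concentration = 1497/100/42 * 100 = 35.64%

35.64


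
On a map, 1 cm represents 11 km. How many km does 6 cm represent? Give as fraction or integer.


Map scale: 1 cm = 11 km
Measured distance on map = 6 cm
Set up proportion: 6 * 11 / 1
= 66 / 1
= 66 km

66


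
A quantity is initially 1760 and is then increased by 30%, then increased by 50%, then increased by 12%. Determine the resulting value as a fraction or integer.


Start: 1760
Step 1: increase by 30% => multiply by 130/100
  1760 * 130/100 = 2288
Step 2: increase by 50% => multiply by 150/100
  2288 * 150/100 = 3432
Step 3: increase by 12% => multiply by 112/100
  3432 * 112/100 = 96096/25
Final value = 96096/25

96096/25


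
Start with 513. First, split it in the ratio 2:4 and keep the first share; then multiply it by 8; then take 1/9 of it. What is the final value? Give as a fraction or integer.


Start with 513.
Step 1: Split 2:4, first share = 513 * 2/6 = 171
Step 2: Multiply by 8: 171 * 8 = 1368
Step 3: Take 1/9: 1368 * 1/9 = 152
Final result = 152

152


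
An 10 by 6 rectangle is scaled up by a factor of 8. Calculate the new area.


Original dimensions: 10 x 6
Enlargement factor = 8
New width = 10 * 8 = 80
New height = 6 * 8 = 48
New area = 80 * 48 = 3840

3840


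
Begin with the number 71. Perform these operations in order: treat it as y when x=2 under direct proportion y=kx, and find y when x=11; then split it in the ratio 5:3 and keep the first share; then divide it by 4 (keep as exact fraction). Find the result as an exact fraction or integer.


Start with 71.
Step 1: Direct prop: k = (71)/2; new y = k*11 = 71*11/2 = 781/2
Step 2: Split 5:3, first share = 781/2 * 5/8 = 3905/16
Step 3: Divide by 4: 3905/16 / 4 = 3905/64
Final result = 3905/64

3905/64


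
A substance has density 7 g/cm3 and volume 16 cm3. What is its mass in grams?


Using mass = density * volume
Density = 7 g/cm3
Volume = 16 cm3
Mass = 7 * 16
= 112 g

112


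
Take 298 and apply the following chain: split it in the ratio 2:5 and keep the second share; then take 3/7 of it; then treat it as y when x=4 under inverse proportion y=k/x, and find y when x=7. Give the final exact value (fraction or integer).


Start with 298.
Step 1: Split 2:5, second share = 298 * 5/7 = 1490/7
Step 2: Take 3/7: 1490/7 * 3/7 = 4470/49
Step 3: Inverse prop: k = (4470/49)*4; new y = k/7 = 4470/49*4/7 = 17880/343
Final result = 17880/343

17880/343


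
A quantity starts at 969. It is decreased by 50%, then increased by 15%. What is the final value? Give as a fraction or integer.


Start: 969
Step 1: decrease by 50% => multiply by 50/100
  969 * 50/100 = 969/2
Step 2: increase by 15% => multiply by 115/100
  969/2 * 115/100 = 22287/40
Final value = 22287/40

22287/40


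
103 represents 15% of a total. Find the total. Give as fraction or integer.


Given: 103 is 15% of the whole
Set up: 103 = 15/100 * whole
whole = 103 * 100 / 15
whole = 10300 / 15
whole = 2060/3

2060/3


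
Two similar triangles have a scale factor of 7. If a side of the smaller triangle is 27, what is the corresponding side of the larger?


Similar triangles have proportional sides
Scale factor = 7
Smaller side = 27
Corresponding larger side = 27 * 7
= 189

189


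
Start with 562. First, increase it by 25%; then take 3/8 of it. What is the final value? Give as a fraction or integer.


Start with 562.
Step 1: Increase by 25%: 562 * 125/100 = 1405/2
Step 2: Take 3/8: 1405/2 * 3/8 = 4215/16
Final result = 4215/16

4215/16


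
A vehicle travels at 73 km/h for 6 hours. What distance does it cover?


Using distance = speed * time
Speed = 73 km/h
Time = 6 hours
Distance = 73 * 6
= 438 km

438


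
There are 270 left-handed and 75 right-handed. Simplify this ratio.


Find GCD(270, 75)
GCD = 15
Divide both by 15: 270/15 = 18, 75/15 = 5
Simplified ratio = 18:5

18:5


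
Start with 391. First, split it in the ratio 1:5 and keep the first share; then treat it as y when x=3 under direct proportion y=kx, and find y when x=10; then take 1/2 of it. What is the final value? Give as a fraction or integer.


Start with 391.
Step 1: Split 1:5, first share = 391 * 1/6 = 391/6
Step 2: Direct prop: k = (391/6)/3; new y = k*10 = 391/6*10/3 = 1955/9
Step 3: Take 1/2: 1955/9 * 1/2 = 1955/18
Final result = 1955/18

1955/18


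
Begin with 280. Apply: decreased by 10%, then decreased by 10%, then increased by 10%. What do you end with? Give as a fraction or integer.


Start: 280
Step 1: decrease by 10% => multiply by 90/100
  280 * 90/100 = 252
Step 2: decrease by 10% => multiply by 90/100
  252 * 90/100 = 1134/5
Step 3: increase by 10% => multiply by 110/100
  1134/5 * 110/100 = 6237/25
Final value = 6237/25

6237/25


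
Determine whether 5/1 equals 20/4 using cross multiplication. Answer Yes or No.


Cross multiply to check 5/1 = 20/4
Left cross product: 5 * 4 = 20
Right cross product: 1 * 20 = 20
20 = 20
Equal, so proportions match => Yes

Yes


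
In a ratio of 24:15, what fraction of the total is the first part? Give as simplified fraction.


Total parts = 24 + 15 = 39
First part fraction = 24/39
Simplify: 24/39 = 8/13

8/13


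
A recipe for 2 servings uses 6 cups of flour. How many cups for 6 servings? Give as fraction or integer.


Original: 6 cups for 2 servings
Target servings = 6
Scaling factor = 6/2
New amount = 6 * 6/2
= 36/2
= 18 cups

18


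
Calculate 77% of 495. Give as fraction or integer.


Compute 77% of 495
Convert percentage: 77% = 77/100
Multiply: 495 * 77/100
= 38115/100
= 7623/20

7623/20


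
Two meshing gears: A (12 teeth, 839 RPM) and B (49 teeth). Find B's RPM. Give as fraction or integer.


Gear ratio: teeth_A * RPM_A = teeth_B * RPM_B
12 * 839 = 49 * RPM_B
10068 = 49 * RPM_B
RPM_B = 10068 / 49
RPM_B = 10068/49

10068/49


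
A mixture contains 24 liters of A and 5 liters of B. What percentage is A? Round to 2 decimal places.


Volume of A = 24 L
Volume of B = 5 L
Total volume = 24 + 5 = 29 L
Percentage of A = (24/29) * 100
= 82.76%

82.76


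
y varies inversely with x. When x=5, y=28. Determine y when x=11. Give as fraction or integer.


Inverse proportion: y = k/x
Find k: k = 5 * 28 = 140
Compute y at x=11: y = 140/11
y = 140/11

140/11


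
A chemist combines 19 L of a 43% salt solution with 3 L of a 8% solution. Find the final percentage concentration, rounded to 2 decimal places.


Solute in mixture 1 = 43% of 19 L = 19*43/100 = 817/100 L
Solute in mixture 2 = 8% of 3 L = 3*8/100 = 6/25 L
Total solute = 817/100 + 6/25 = 841/100 L
Total volume = 19 + 3 = 22 L
Final concentration = 841/100/22 * 100 = 38.23%

38.23


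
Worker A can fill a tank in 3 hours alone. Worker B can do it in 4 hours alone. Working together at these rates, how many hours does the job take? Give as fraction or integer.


Rate of A = 1/3 job per hour
Rate of B = 1/4 job per hour
Combined rate = 1/3 + 1/4
Find common denominator: (4 + 3)/(3*4) = 7/12
Combined rate = 7/12 job per hour
Time together = 1 / (7/12) = 12/7 hours

12/7


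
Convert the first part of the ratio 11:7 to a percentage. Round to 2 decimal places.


Total parts = 11 + 7 = 18
First part fraction = 11/18
Percentage = (11/18) * 100
= 0.611111 * 100
= 61.11%

61.11


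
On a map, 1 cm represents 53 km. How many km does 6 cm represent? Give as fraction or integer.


Map scale: 1 cm = 53 km
Measured distance on map = 6 cm
Set up proportion: 6 * 53 / 1
= 318 / 1
= 318 km

318


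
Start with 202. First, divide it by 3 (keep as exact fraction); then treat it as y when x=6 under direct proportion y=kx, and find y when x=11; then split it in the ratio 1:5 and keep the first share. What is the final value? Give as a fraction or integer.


Start with 202.
Step 1: Divide by 3: 202 / 3 = 202/3
Step 2: Direct prop: k = (202/3)/6; new y = k*11 = 202/3*11/6 = 1111/9
Step 3: Split 1:5, first share = 1111/9 * 1/6 = 1111/54
Final result = 1111/54

1111/54


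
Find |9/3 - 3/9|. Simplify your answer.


Simplify: 9/3 = 3 and 3/9 = 1/3
Find common denominator: LCD = 3
Convert: 9/3 and 1/3
Difference = |9 - 1|/3 = 8/3
Simplified = 8/3

8/3


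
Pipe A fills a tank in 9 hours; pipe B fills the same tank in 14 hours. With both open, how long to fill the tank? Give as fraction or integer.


Rate of A = 1/9 job per hour
Rate of B = 1/14 job per hour
Combined rate = 1/9 + 1/14
Find common denominator: (14 + 9)/(9*14) = 23/126
Combined rate = 23/126 job per hour
Time together = 1 / (23/126) = 126/23 hours

126/23


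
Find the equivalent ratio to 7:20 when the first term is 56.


Original ratio: 7:20
First term target: 56
Scale factor = 56 / 7 = 8
Multiply second term: 20 * 8 = 160
Equivalent ratio = 56:160

56:160


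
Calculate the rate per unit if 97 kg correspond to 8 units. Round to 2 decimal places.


Total kg = 97
Number of units = 8
Unit rate = 97 / 8
= 12.13 kg per unit

12.13


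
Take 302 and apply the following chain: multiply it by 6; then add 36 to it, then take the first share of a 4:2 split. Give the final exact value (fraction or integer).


Start with 302.
Step 1: Multiply by 6: 302 * 6 = 1812
Step 2: Add 36: 1812+36=1848; split 4:2 first = 1848*4/6 = 1232
Final result = 1232

1232


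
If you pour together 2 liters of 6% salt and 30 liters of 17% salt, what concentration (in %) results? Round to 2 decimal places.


Solute in mixture 1 = 6% of 2 L = 2*6/100 = 3/25 L
Solute in mixture 2 = 17% of 30 L = 30*17/100 = 51/10 L
Total solute = 3/25 + 51/10 = 261/50 L
Total volume = 2 + 30 = 32 L
Final concentration = 261/50/32 * 100 = 16.31%

16.31


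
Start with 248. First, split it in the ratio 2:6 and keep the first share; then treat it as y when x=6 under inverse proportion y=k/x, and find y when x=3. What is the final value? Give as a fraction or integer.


Start with 248.
Step 1: Split 2:6, first share = 248 * 2/8 = 62
Step 2: Inverse prop: k = (62)*6; new y = k/3 = 62*6/3 = 124
Final result = 124

124


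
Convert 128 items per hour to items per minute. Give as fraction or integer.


Converting from per hour to per minute
Rate = 128 items per hour
Divide by 60: 128/60
= 32/15 items per minute

32/15


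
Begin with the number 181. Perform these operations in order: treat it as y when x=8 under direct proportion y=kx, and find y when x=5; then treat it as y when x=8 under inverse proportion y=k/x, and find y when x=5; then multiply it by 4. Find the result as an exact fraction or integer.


Start with 181.
Step 1: Direct prop: k = (181)/8; new y = k*5 = 181*5/8 = 905/8
Step 2: Inverse prop: k = (905/8)*8; new y = k/5 = 905/8*8/5 = 181
Step 3: Multiply by 4: 181 * 4 = 724
Final result = 724

724


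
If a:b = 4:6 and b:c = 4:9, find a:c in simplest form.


Given a:b = 4:6 and b:c = 4:9
Make b consistent. Multiply first ratio by 4: a:b = 16:24
Multiply second ratio by 6: b:c = 24:54
Now b = 24 in both, so a:b:c = 16:24:54
Therefore a:c = 16:54
Simplify by GCD: a:c = 8:27

8:27


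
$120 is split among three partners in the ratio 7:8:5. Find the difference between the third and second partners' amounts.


Total parts = 7 + 8 + 5 = 20
Value per part = 120 / 20 = 6
Shares: 7*6=42, 8*6=48, 5*6=30
Third share = 30, second share = 48
Difference = |30 - 48| = 18

18


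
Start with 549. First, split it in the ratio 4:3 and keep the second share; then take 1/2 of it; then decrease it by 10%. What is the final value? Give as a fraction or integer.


Start with 549.
Step 1: Split 4:3, second share = 549 * 3/7 = 1647/7
Step 2: Take 1/2: 1647/7 * 1/2 = 1647/14
Step 3: Decrease by 10%: 1647/14 * 90/100 = 14823/140
Final result = 14823/140

14823/140


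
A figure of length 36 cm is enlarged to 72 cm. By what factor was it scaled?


Original length = 36 cm
Scaled length = 72 cm
Scale factor = 72 / 36
= 2

2


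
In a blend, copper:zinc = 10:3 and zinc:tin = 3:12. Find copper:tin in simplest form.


Given a:b = 10:3 and b:c = 3:12
Make b consistent. Multiply first ratio by 3: a:b = 30:9
Multiply second ratio by 3: b:c = 9:36
Now b = 9 in both, so a:b:c = 30:9:36
Therefore a:c = 30:36
Simplify by GCD: a:c = 5:6

5:6
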